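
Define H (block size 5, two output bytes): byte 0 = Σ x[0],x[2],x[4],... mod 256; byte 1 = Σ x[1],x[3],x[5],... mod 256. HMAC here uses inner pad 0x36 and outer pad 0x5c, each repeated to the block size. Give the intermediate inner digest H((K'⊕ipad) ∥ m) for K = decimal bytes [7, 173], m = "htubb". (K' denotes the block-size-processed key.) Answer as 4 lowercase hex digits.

Key decimal bytes [7, 173] = 07 ad is 2 bytes ≤ B = 5; zero-pad to 5 bytes: K' = 07 ad 00 00 00.
K' ⊕ ipad = 31 9b 36 36 36.
Inner input = 31 9b 36 36 36 ∥ 68 74 75 62 62.
Inner hash: even-index sum = 371 mod 256 = 115; odd-index sum = 528 mod 256 = 16 → 73 10.

7310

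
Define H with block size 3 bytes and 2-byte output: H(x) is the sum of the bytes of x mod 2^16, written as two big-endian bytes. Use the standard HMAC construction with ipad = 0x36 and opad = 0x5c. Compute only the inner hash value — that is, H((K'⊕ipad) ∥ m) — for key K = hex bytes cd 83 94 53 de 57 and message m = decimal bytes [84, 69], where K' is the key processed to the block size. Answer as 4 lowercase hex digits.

015e

Key hex bytes cd 83 94 53 de 57 is 6 bytes > B = 3, so hash it first: H(key) = 03 6c, then zero-pad to 3 bytes: K' = 03 6c 00.
K' ⊕ ipad = 35 5a 36.
Inner input = 35 5a 36 ∥ 54 45.
Inner hash: sum = 53+90+54+84+69 = 350 → 01 5e.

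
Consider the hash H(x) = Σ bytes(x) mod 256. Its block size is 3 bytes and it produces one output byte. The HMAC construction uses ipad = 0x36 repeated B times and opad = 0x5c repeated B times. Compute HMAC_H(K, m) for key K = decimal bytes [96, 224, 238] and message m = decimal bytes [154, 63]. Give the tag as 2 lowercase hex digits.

Key decimal bytes [96, 224, 238] = 60 e0 ee is exactly B = 3 bytes: K' = 60 e0 ee.
K' ⊕ ipad = 56 d6 d8.  K' ⊕ opad = 3c bc b2.
Inner input = (K'⊕ipad) ∥ m = 56 d6 d8 ∥ 9a 3f.
Inner hash: sum = 86+214+216+154+63 = 733; mod 256 = 221 → dd.
Outer input = (K'⊕opad) ∥ inner = 3c bc b2 ∥ dd.
Outer hash (tag): sum = 60+188+178+221 = 647; mod 256 = 135 → 87.

87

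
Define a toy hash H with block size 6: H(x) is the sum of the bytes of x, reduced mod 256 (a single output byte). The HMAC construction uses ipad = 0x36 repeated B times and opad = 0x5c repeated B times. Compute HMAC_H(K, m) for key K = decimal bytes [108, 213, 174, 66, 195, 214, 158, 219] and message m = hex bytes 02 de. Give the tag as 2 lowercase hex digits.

Key decimal bytes [108, 213, 174, 66, 195, 214, 158, 219] = 6c d5 ae 42 c3 d6 9e db is 8 bytes > B = 6, so hash it first: H(key) = 43, then zero-pad to 6 bytes: K' = 43 00 00 00 00 00.
K' ⊕ ipad = 75 36 36 36 36 36.  K' ⊕ opad = 1f 5c 5c 5c 5c 5c.
Inner input = (K'⊕ipad) ∥ m = 75 36 36 36 36 36 ∥ 02 de.
Inner hash: sum = 117+54+54+54+54+54+2+222 = 611; mod 256 = 99 → 63.
Outer input = (K'⊕opad) ∥ inner = 1f 5c 5c 5c 5c 5c ∥ 63.
Outer hash (tag): sum = 31+92+92+92+92+92+99 = 590; mod 256 = 78 → 4e.

4e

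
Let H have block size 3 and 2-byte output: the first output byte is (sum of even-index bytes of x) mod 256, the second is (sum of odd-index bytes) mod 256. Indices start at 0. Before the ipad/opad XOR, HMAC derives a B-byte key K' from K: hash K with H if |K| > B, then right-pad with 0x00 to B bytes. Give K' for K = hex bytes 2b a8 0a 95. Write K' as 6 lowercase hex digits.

353d00

|K| = 4 > B = 3, so first hash the key.
H(K): even-index sum = 53 mod 256 = 53; odd-index sum = 317 mod 256 = 61 → 35 3d.
Zero-pad H(K) = 35 3d to 3 bytes: K' = 35 3d 00.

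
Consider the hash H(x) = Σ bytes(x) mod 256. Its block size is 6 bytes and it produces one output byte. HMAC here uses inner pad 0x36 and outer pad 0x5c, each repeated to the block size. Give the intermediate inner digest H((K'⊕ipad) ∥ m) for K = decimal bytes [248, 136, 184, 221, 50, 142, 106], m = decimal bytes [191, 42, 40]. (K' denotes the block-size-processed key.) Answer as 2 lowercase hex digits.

Key decimal bytes [248, 136, 184, 221, 50, 142, 106] = f8 88 b8 dd 32 8e 6a is 7 bytes > B = 6, so hash it first: H(key) = 3f, then zero-pad to 6 bytes: K' = 3f 00 00 00 00 00.
K' ⊕ ipad = 09 36 36 36 36 36.
Inner input = 09 36 36 36 36 36 ∥ bf 2a 28.
Inner hash: sum = 9+54+54+54+54+54+191+42+40 = 552; mod 256 = 40 → 28.

28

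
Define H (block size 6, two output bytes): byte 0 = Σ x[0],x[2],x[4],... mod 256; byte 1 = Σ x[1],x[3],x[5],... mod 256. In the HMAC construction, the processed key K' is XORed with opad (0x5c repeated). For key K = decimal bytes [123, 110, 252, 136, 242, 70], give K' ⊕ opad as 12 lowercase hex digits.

Key decimal bytes [123, 110, 252, 136, 242, 70] = 7b 6e fc 88 f2 46 is exactly B = 6 bytes: K' = 7b 6e fc 88 f2 46.
XOR each byte with 0x5c: 7b⊕5c=27, 6e⊕5c=32, fc⊕5c=a0, 88⊕5c=d4, f2⊕5c=ae, 46⊕5c=1a.

2732a0d4ae1a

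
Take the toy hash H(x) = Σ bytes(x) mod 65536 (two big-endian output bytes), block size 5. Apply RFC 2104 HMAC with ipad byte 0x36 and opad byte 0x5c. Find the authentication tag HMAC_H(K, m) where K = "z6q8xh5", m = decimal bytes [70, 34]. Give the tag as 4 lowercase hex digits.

Key "z6q8xh5" = 7a 36 71 38 78 68 35 is 7 bytes > B = 5, so hash it first: H(key) = 02 6e, then zero-pad to 5 bytes: K' = 02 6e 00 00 00.
K' ⊕ ipad = 34 58 36 36 36.  K' ⊕ opad = 5e 32 5c 5c 5c.
Inner input = (K'⊕ipad) ∥ m = 34 58 36 36 36 ∥ 46 22.
Inner hash: sum = 52+88+54+54+54+70+34 = 406 → 01 96.
Outer input = (K'⊕opad) ∥ inner = 5e 32 5c 5c 5c ∥ 01 96.
Outer hash (tag): sum = 94+50+92+92+92+1+150 = 571 → 02 3b.

023b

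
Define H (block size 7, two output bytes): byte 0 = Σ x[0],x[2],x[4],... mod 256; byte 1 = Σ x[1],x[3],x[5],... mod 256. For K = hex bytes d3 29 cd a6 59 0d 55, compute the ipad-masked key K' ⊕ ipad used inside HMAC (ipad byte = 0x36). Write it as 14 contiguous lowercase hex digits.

Key hex bytes d3 29 cd a6 59 0d 55 is exactly B = 7 bytes: K' = d3 29 cd a6 59 0d 55.
XOR each byte with 0x36: d3⊕36=e5, 29⊕36=1f, cd⊕36=fb, a6⊕36=90, 59⊕36=6f, 0d⊕36=3b, 55⊕36=63.

e51ffb906f3b63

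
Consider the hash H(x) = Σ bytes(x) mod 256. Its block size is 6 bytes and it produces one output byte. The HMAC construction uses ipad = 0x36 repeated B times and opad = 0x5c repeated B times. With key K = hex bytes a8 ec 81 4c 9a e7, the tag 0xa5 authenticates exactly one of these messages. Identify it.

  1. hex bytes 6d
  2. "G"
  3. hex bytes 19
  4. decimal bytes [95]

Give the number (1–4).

Key hex bytes a8 ec 81 4c 9a e7 is exactly B = 6 bytes: K' = a8 ec 81 4c 9a e7.
K' ⊕ ipad = 9e da b7 7a ac d1; K' ⊕ opad = f4 b0 dd 10 c6 bb.
m1: inner = H(9e da b7 7a ac d1 6d) = 93; tag = H(f4 b0 dd 10 c6 bb 93) = a5 ← matches
m2: inner = H(9e da b7 7a ac d1 47) = 6d; tag = H(f4 b0 dd 10 c6 bb 6d) = 7f
m3: inner = H(9e da b7 7a ac d1 19) = 3f; tag = H(f4 b0 dd 10 c6 bb 3f) = 51
m4: inner = H(9e da b7 7a ac d1 5f) = 85; tag = H(f4 b0 dd 10 c6 bb 85) = 97

1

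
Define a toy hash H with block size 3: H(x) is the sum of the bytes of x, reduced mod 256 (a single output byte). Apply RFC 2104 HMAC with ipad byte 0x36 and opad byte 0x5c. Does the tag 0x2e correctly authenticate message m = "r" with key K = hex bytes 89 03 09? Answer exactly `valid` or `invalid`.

valid

Key hex bytes 89 03 09 is exactly B = 3 bytes: K' = 89 03 09.
K' ⊕ ipad = bf 35 3f; K' ⊕ opad = d5 5f 55.
Inner hash: sum = 191+53+63+114 = 421; mod 256 = 165 → a5.
Outer hash (recomputed tag): sum = 213+95+85+165 = 558; mod 256 = 46 → 2e.
Recomputed tag = 2e; claimed = 2e → match.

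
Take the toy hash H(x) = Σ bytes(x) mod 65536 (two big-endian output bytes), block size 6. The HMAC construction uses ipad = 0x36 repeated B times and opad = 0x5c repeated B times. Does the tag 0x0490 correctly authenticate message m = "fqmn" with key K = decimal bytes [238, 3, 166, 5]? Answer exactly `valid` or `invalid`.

invalid

Key decimal bytes [238, 3, 166, 5] = ee 03 a6 05 is 4 bytes ≤ B = 6; zero-pad to 6 bytes: K' = ee 03 a6 05 00 00.
K' ⊕ ipad = d8 35 90 33 36 36; K' ⊕ opad = b2 5f fa 59 5c 5c.
Inner hash: sum = 216+53+144+51+54+54+102+113+109+110 = 1006 → 03 ee.
Outer hash (recomputed tag): sum = 178+95+250+89+92+92+3+238 = 1037 → 04 0d.
Recomputed tag = 040d; claimed = 0490 → mismatch.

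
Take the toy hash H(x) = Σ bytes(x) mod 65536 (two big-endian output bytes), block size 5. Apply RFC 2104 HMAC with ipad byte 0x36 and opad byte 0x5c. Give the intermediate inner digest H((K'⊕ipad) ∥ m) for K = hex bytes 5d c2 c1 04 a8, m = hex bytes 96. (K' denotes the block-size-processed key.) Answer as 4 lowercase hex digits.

Key hex bytes 5d c2 c1 04 a8 is exactly B = 5 bytes: K' = 5d c2 c1 04 a8.
K' ⊕ ipad = 6b f4 f7 32 9e.
Inner input = 6b f4 f7 32 9e ∥ 96.
Inner hash: sum = 107+244+247+50+158+150 = 956 → 03 bc.

03bc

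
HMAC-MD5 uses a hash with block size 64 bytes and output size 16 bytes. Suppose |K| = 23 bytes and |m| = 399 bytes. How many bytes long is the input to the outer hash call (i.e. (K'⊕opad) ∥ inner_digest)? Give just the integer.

Key is 23 ≤ 64 bytes, zero-padded: |K'| = 64.
Outer input = (K'⊕opad) ∥ H(inner) → 64 + 16 = 80 bytes.

80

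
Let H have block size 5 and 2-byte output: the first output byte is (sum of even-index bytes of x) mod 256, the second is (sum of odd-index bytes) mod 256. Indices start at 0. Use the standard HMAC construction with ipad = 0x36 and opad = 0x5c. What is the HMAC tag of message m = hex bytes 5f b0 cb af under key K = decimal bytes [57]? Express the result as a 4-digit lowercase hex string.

Key decimal bytes [57] = 39 is 1 byte ≤ B = 5; zero-pad to 5 bytes: K' = 39 00 00 00 00.
K' ⊕ ipad = 0f 36 36 36 36.  K' ⊕ opad = 65 5c 5c 5c 5c.
Inner input = (K'⊕ipad) ∥ m = 0f 36 36 36 36 ∥ 5f b0 cb af.
Inner hash: even-index sum = 474 mod 256 = 218; odd-index sum = 406 mod 256 = 150 → da 96.
Outer input = (K'⊕opad) ∥ inner = 65 5c 5c 5c 5c ∥ da 96.
Outer hash (tag): even-index sum = 435 mod 256 = 179; odd-index sum = 402 mod 256 = 146 → b3 92.

b392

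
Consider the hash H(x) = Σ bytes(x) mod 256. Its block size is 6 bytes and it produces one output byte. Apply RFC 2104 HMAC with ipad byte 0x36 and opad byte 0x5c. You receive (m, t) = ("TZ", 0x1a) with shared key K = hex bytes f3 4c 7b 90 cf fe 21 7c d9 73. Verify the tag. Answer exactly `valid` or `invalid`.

Key hex bytes f3 4c 7b 90 cf fe 21 7c d9 73 is 10 bytes > B = 6, so hash it first: H(key) = 00, then zero-pad to 6 bytes: K' = 00 00 00 00 00 00.
K' ⊕ ipad = 36 36 36 36 36 36; K' ⊕ opad = 5c 5c 5c 5c 5c 5c.
Inner hash: sum = 54+54+54+54+54+54+84+90 = 498; mod 256 = 242 → f2.
Outer hash (recomputed tag): sum = 92+92+92+92+92+92+242 = 794; mod 256 = 26 → 1a.
Recomputed tag = 1a; claimed = 1a → match.

valid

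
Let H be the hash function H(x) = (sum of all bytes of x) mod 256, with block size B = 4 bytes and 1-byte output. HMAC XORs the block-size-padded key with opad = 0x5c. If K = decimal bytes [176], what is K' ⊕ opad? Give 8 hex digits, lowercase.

Key decimal bytes [176] = b0 is 1 byte ≤ B = 4; zero-pad to 4 bytes: K' = b0 00 00 00.
XOR each byte with 0x5c: b0⊕5c=ec, 00⊕5c=5c, 00⊕5c=5c, 00⊕5c=5c.

ec5c5c5c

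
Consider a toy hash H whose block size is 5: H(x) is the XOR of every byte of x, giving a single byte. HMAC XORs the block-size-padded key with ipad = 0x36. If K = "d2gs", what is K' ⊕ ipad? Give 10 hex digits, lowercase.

Key "d2gs" = 64 32 67 73 is 4 bytes ≤ B = 5; zero-pad to 5 bytes: K' = 64 32 67 73 00.
XOR each byte with 0x36: 64⊕36=52, 32⊕36=04, 67⊕36=51, 73⊕36=45, 00⊕36=36.

5204514536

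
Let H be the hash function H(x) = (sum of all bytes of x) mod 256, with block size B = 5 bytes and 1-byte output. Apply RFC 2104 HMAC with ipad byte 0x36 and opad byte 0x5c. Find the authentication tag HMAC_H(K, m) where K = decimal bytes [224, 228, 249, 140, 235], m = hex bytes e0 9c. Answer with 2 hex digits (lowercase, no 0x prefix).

Key decimal bytes [224, 228, 249, 140, 235] = e0 e4 f9 8c eb is exactly B = 5 bytes: K' = e0 e4 f9 8c eb.
K' ⊕ ipad = d6 d2 cf ba dd.  K' ⊕ opad = bc b8 a5 d0 b7.
Inner input = (K'⊕ipad) ∥ m = d6 d2 cf ba dd ∥ e0 9c.
Inner hash: sum = 214+210+207+186+221+224+156 = 1418; mod 256 = 138 → 8a.
Outer input = (K'⊕opad) ∥ inner = bc b8 a5 d0 b7 ∥ 8a.
Outer hash (tag): sum = 188+184+165+208+183+138 = 1066; mod 256 = 42 → 2a.

2a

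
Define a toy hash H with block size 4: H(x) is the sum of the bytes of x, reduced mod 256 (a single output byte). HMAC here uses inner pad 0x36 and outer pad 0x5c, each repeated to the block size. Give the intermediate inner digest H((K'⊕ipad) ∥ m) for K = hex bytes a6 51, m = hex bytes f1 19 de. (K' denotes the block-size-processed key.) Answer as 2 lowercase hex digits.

Key hex bytes a6 51 is 2 bytes ≤ B = 4; zero-pad to 4 bytes: K' = a6 51 00 00.
K' ⊕ ipad = 90 67 36 36.
Inner input = 90 67 36 36 ∥ f1 19 de.
Inner hash: sum = 144+103+54+54+241+25+222 = 843; mod 256 = 75 → 4b.

4b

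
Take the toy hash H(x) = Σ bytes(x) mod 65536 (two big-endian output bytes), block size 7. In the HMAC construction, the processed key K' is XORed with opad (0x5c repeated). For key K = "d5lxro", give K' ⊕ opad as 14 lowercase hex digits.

386930242e335c

Key "d5lxro" = 64 35 6c 78 72 6f is 6 bytes ≤ B = 7; zero-pad to 7 bytes: K' = 64 35 6c 78 72 6f 00.
XOR each byte with 0x5c: 64⊕5c=38, 35⊕5c=69, 6c⊕5c=30, 78⊕5c=24, 72⊕5c=2e, 6f⊕5c=33, 00⊕5c=5c.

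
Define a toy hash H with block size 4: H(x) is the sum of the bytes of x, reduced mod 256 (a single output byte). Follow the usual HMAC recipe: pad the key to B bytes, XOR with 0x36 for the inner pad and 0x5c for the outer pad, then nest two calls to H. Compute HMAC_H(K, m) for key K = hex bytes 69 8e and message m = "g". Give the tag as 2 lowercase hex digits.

Key hex bytes 69 8e is 2 bytes ≤ B = 4; zero-pad to 4 bytes: K' = 69 8e 00 00.
K' ⊕ ipad = 5f b8 36 36.  K' ⊕ opad = 35 d2 5c 5c.
Inner input = (K'⊕ipad) ∥ m = 5f b8 36 36 ∥ 67.
Inner hash: sum = 95+184+54+54+103 = 490; mod 256 = 234 → ea.
Outer input = (K'⊕opad) ∥ inner = 35 d2 5c 5c ∥ ea.
Outer hash (tag): sum = 53+210+92+92+234 = 681; mod 256 = 169 → a9.

a9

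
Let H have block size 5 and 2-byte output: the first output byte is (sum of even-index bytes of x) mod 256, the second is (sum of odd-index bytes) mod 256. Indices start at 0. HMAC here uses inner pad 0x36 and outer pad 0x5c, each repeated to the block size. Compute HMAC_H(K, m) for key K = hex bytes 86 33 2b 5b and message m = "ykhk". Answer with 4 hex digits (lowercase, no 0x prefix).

Key hex bytes 86 33 2b 5b is 4 bytes ≤ B = 5; zero-pad to 5 bytes: K' = 86 33 2b 5b 00.
K' ⊕ ipad = b0 05 1d 6d 36.  K' ⊕ opad = da 6f 77 07 5c.
Inner input = (K'⊕ipad) ∥ m = b0 05 1d 6d 36 ∥ 79 6b 68 6b.
Inner hash: even-index sum = 473 mod 256 = 217; odd-index sum = 339 mod 256 = 83 → d9 53.
Outer input = (K'⊕opad) ∥ inner = da 6f 77 07 5c ∥ d9 53.
Outer hash (tag): even-index sum = 512 mod 256 = 0; odd-index sum = 335 mod 256 = 79 → 00 4f.

004f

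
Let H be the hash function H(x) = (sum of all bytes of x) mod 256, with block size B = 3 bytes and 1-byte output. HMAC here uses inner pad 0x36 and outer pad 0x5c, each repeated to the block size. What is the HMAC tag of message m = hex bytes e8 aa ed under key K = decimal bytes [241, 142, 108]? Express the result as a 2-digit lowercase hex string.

07

Key decimal bytes [241, 142, 108] = f1 8e 6c is exactly B = 3 bytes: K' = f1 8e 6c.
K' ⊕ ipad = c7 b8 5a.  K' ⊕ opad = ad d2 30.
Inner input = (K'⊕ipad) ∥ m = c7 b8 5a ∥ e8 aa ed.
Inner hash: sum = 199+184+90+232+170+237 = 1112; mod 256 = 88 → 58.
Outer input = (K'⊕opad) ∥ inner = ad d2 30 ∥ 58.
Outer hash (tag): sum = 173+210+48+88 = 519; mod 256 = 7 → 07.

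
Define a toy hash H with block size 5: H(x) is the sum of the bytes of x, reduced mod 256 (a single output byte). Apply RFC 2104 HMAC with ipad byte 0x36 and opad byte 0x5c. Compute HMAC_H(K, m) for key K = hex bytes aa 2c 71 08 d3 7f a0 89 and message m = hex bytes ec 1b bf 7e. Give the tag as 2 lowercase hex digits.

1e

Key hex bytes aa 2c 71 08 d3 7f a0 89 is 8 bytes > B = 5, so hash it first: H(key) = ca, then zero-pad to 5 bytes: K' = ca 00 00 00 00.
K' ⊕ ipad = fc 36 36 36 36.  K' ⊕ opad = 96 5c 5c 5c 5c.
Inner input = (K'⊕ipad) ∥ m = fc 36 36 36 36 ∥ ec 1b bf 7e.
Inner hash: sum = 252+54+54+54+54+236+27+191+126 = 1048; mod 256 = 24 → 18.
Outer input = (K'⊕opad) ∥ inner = 96 5c 5c 5c 5c ∥ 18.
Outer hash (tag): sum = 150+92+92+92+92+24 = 542; mod 256 = 30 → 1e.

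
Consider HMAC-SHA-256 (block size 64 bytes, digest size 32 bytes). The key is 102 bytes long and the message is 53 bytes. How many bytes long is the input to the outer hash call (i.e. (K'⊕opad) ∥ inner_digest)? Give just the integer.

96

Key is 102 > 64 bytes, so it is hashed to 32 bytes then zero-padded to 64: |K'| = 64.
Outer input = (K'⊕opad) ∥ H(inner) → 64 + 32 = 96 bytes.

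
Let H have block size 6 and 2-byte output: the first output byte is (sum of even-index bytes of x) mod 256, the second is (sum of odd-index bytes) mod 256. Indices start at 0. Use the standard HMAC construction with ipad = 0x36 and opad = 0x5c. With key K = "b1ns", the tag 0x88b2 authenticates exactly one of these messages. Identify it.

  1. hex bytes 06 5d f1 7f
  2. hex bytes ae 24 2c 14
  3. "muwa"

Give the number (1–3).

2

Key "b1ns" = 62 31 6e 73 is 4 bytes ≤ B = 6; zero-pad to 6 bytes: K' = 62 31 6e 73 00 00.
K' ⊕ ipad = 54 07 58 45 36 36; K' ⊕ opad = 3e 6d 32 2f 5c 5c.
m1: inner = H(54 07 58 45 36 36 06 5d f1 7f) = d9 5e; tag = H(3e 6d 32 2f 5c 5c d9 5e) = a556
m2: inner = H(54 07 58 45 36 36 ae 24 2c 14) = bc ba; tag = H(3e 6d 32 2f 5c 5c bc ba) = 88b2 ← matches
m3: inner = H(54 07 58 45 36 36 6d 75 77 61) = c6 58; tag = H(3e 6d 32 2f 5c 5c c6 58) = 9250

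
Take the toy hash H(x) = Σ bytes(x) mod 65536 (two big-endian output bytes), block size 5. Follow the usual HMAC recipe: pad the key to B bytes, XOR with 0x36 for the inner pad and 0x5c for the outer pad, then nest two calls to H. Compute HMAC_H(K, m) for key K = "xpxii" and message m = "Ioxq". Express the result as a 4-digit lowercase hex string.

Key "xpxii" = 78 70 78 69 69 is exactly B = 5 bytes: K' = 78 70 78 69 69.
K' ⊕ ipad = 4e 46 4e 5f 5f.  K' ⊕ opad = 24 2c 24 35 35.
Inner input = (K'⊕ipad) ∥ m = 4e 46 4e 5f 5f ∥ 49 6f 78 71.
Inner hash: sum = 78+70+78+95+95+73+111+120+113 = 833 → 03 41.
Outer input = (K'⊕opad) ∥ inner = 24 2c 24 35 35 ∥ 03 41.
Outer hash (tag): sum = 36+44+36+53+53+3+65 = 290 → 01 22.

0122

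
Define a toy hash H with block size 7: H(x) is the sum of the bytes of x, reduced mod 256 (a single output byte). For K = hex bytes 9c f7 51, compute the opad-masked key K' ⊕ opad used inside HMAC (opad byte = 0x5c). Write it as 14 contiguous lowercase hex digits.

c0ab0d5c5c5c5c

Key hex bytes 9c f7 51 is 3 bytes ≤ B = 7; zero-pad to 7 bytes: K' = 9c f7 51 00 00 00 00.
XOR each byte with 0x5c: 9c⊕5c=c0, f7⊕5c=ab, 51⊕5c=0d, 00⊕5c=5c, 00⊕5c=5c, 00⊕5c=5c, 00⊕5c=5c.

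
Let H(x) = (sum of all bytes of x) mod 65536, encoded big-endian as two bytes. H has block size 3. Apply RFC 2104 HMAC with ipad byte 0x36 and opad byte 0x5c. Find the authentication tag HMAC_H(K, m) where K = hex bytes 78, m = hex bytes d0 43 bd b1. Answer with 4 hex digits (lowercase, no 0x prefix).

Key hex bytes 78 is 1 byte ≤ B = 3; zero-pad to 3 bytes: K' = 78 00 00.
K' ⊕ ipad = 4e 36 36.  K' ⊕ opad = 24 5c 5c.
Inner input = (K'⊕ipad) ∥ m = 4e 36 36 ∥ d0 43 bd b1.
Inner hash: sum = 78+54+54+208+67+189+177 = 827 → 03 3b.
Outer input = (K'⊕opad) ∥ inner = 24 5c 5c ∥ 03 3b.
Outer hash (tag): sum = 36+92+92+3+59 = 282 → 01 1a.

011a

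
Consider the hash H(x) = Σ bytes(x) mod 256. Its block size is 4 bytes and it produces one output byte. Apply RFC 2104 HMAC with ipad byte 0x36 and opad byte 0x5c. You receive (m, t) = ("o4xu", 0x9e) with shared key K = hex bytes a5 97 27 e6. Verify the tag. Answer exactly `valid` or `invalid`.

Key hex bytes a5 97 27 e6 is exactly B = 4 bytes: K' = a5 97 27 e6.
K' ⊕ ipad = 93 a1 11 d0; K' ⊕ opad = f9 cb 7b ba.
Inner hash: sum = 147+161+17+208+111+52+120+117 = 933; mod 256 = 165 → a5.
Outer hash (recomputed tag): sum = 249+203+123+186+165 = 926; mod 256 = 158 → 9e.
Recomputed tag = 9e; claimed = 9e → match.

valid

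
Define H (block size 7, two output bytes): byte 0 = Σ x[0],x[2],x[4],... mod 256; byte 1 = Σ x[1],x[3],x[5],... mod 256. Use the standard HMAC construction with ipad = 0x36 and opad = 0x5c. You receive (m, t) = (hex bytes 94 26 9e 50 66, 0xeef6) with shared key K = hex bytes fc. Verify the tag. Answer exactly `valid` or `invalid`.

Key hex bytes fc is 1 byte ≤ B = 7; zero-pad to 7 bytes: K' = fc 00 00 00 00 00 00.
K' ⊕ ipad = ca 36 36 36 36 36 36; K' ⊕ opad = a0 5c 5c 5c 5c 5c 5c.
Inner hash: even-index sum = 482 mod 256 = 226; odd-index sum = 570 mod 256 = 58 → e2 3a.
Outer hash (recomputed tag): even-index sum = 494 mod 256 = 238; odd-index sum = 502 mod 256 = 246 → ee f6.
Recomputed tag = eef6; claimed = eef6 → match.

valid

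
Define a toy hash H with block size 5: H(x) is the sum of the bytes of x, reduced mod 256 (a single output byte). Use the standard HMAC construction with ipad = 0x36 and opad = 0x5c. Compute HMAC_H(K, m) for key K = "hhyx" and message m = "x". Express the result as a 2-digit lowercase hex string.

Key "hhyx" = 68 68 79 78 is 4 bytes ≤ B = 5; zero-pad to 5 bytes: K' = 68 68 79 78 00.
K' ⊕ ipad = 5e 5e 4f 4e 36.  K' ⊕ opad = 34 34 25 24 5c.
Inner input = (K'⊕ipad) ∥ m = 5e 5e 4f 4e 36 ∥ 78.
Inner hash: sum = 94+94+79+78+54+120 = 519; mod 256 = 7 → 07.
Outer input = (K'⊕opad) ∥ inner = 34 34 25 24 5c ∥ 07.
Outer hash (tag): sum = 52+52+37+36+92+7 = 276; mod 256 = 20 → 14.

14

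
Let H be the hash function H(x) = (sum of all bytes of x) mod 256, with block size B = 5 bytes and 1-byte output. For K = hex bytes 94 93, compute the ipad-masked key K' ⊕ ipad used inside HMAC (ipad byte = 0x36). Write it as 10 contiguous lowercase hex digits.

Key hex bytes 94 93 is 2 bytes ≤ B = 5; zero-pad to 5 bytes: K' = 94 93 00 00 00.
XOR each byte with 0x36: 94⊕36=a2, 93⊕36=a5, 00⊕36=36, 00⊕36=36, 00⊕36=36.

a2a5363636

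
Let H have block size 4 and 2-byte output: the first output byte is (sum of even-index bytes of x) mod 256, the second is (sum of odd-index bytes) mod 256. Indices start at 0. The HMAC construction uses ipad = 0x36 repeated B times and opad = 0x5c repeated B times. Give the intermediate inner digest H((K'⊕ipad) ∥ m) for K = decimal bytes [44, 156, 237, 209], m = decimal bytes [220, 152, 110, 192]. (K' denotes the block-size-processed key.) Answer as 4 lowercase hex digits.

Key decimal bytes [44, 156, 237, 209] = 2c 9c ed d1 is exactly B = 4 bytes: K' = 2c 9c ed d1.
K' ⊕ ipad = 1a aa db e7.
Inner input = 1a aa db e7 ∥ dc 98 6e c0.
Inner hash: even-index sum = 575 mod 256 = 63; odd-index sum = 745 mod 256 = 233 → 3f e9.

3fe9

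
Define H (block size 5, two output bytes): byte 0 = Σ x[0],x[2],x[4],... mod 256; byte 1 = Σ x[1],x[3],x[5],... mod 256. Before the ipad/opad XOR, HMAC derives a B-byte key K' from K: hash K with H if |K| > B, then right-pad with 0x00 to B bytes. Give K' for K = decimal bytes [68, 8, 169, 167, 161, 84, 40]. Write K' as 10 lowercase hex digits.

|K| = 7 > B = 5, so first hash the key.
H(K): even-index sum = 438 mod 256 = 182; odd-index sum = 259 mod 256 = 3 → b6 03.
Zero-pad H(K) = b6 03 to 5 bytes: K' = b6 03 00 00 00.

b603000000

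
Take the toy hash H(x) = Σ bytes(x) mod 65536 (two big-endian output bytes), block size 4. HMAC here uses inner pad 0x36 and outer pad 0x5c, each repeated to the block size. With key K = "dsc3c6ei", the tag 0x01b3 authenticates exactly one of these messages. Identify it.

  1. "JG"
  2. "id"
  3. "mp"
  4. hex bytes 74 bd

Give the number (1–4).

1

Key "dsc3c6ei" = 64 73 63 33 63 36 65 69 is 8 bytes > B = 4, so hash it first: H(key) = 02 d4, then zero-pad to 4 bytes: K' = 02 d4 00 00.
K' ⊕ ipad = 34 e2 36 36; K' ⊕ opad = 5e 88 5c 5c.
m1: inner = H(34 e2 36 36 4a 47) = 02 13; tag = H(5e 88 5c 5c 02 13) = 01b3 ← matches
m2: inner = H(34 e2 36 36 69 64) = 02 4f; tag = H(5e 88 5c 5c 02 4f) = 01ef
m3: inner = H(34 e2 36 36 6d 70) = 02 5f; tag = H(5e 88 5c 5c 02 5f) = 01ff
m4: inner = H(34 e2 36 36 74 bd) = 02 b3; tag = H(5e 88 5c 5c 02 b3) = 0253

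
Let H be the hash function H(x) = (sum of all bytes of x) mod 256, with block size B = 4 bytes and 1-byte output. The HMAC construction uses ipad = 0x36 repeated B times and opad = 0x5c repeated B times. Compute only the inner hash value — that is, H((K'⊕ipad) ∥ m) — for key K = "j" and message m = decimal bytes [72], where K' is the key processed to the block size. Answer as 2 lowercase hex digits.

46

Key "j" = 6a is 1 byte ≤ B = 4; zero-pad to 4 bytes: K' = 6a 00 00 00.
K' ⊕ ipad = 5c 36 36 36.
Inner input = 5c 36 36 36 ∥ 48.
Inner hash: sum = 92+54+54+54+72 = 326; mod 256 = 70 → 46.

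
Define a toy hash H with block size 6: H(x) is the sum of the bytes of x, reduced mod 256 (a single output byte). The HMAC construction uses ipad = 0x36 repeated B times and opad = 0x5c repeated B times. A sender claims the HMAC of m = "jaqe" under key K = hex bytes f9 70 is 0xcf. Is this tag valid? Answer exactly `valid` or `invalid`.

Key hex bytes f9 70 is 2 bytes ≤ B = 6; zero-pad to 6 bytes: K' = f9 70 00 00 00 00.
K' ⊕ ipad = cf 46 36 36 36 36; K' ⊕ opad = a5 2c 5c 5c 5c 5c.
Inner hash: sum = 207+70+54+54+54+54+106+97+113+101 = 910; mod 256 = 142 → 8e.
Outer hash (recomputed tag): sum = 165+44+92+92+92+92+142 = 719; mod 256 = 207 → cf.
Recomputed tag = cf; claimed = cf → match.

valid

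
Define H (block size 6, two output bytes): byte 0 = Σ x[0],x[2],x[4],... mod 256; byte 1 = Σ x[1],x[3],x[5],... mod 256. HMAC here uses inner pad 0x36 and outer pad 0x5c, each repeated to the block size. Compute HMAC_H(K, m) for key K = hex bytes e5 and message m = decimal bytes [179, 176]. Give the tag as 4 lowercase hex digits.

Key hex bytes e5 is 1 byte ≤ B = 6; zero-pad to 6 bytes: K' = e5 00 00 00 00 00.
K' ⊕ ipad = d3 36 36 36 36 36.  K' ⊕ opad = b9 5c 5c 5c 5c 5c.
Inner input = (K'⊕ipad) ∥ m = d3 36 36 36 36 36 ∥ b3 b0.
Inner hash: even-index sum = 498 mod 256 = 242; odd-index sum = 338 mod 256 = 82 → f2 52.
Outer input = (K'⊕opad) ∥ inner = b9 5c 5c 5c 5c 5c ∥ f2 52.
Outer hash (tag): even-index sum = 611 mod 256 = 99; odd-index sum = 358 mod 256 = 102 → 63 66.

6366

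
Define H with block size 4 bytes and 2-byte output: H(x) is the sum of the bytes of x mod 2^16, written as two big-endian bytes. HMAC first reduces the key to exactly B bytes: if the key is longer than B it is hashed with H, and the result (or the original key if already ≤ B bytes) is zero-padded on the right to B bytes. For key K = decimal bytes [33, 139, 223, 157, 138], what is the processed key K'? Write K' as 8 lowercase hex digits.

|K| = 5 > B = 4, so first hash the key.
H(K): sum = 33+139+223+157+138 = 690 → 02 b2.
Zero-pad H(K) = 02 b2 to 4 bytes: K' = 02 b2 00 00.

02b20000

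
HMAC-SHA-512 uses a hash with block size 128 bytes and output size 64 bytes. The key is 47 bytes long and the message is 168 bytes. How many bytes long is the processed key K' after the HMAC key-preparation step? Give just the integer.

128

Key is 47 ≤ 128 bytes, zero-padded: |K'| = 128.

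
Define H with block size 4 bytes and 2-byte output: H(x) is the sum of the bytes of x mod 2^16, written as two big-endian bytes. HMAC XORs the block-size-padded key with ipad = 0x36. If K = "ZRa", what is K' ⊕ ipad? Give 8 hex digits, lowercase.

Key "ZRa" = 5a 52 61 is 3 bytes ≤ B = 4; zero-pad to 4 bytes: K' = 5a 52 61 00.
XOR each byte with 0x36: 5a⊕36=6c, 52⊕36=64, 61⊕36=57, 00⊕36=36.

6c645736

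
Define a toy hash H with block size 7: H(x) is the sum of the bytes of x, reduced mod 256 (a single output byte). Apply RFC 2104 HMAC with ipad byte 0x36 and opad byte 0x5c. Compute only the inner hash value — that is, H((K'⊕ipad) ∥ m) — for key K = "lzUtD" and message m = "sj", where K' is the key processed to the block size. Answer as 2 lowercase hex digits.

Key "lzUtD" = 6c 7a 55 74 44 is 5 bytes ≤ B = 7; zero-pad to 7 bytes: K' = 6c 7a 55 74 44 00 00.
K' ⊕ ipad = 5a 4c 63 42 72 36 36.
Inner input = 5a 4c 63 42 72 36 36 ∥ 73 6a.
Inner hash: sum = 90+76+99+66+114+54+54+115+106 = 774; mod 256 = 6 → 06.

06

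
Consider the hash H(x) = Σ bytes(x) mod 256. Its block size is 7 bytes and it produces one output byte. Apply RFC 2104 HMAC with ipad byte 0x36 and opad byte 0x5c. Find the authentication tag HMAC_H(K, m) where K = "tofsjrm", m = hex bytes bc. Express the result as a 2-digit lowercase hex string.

Key "tofsjrm" = 74 6f 66 73 6a 72 6d is exactly B = 7 bytes: K' = 74 6f 66 73 6a 72 6d.
K' ⊕ ipad = 42 59 50 45 5c 44 5b.  K' ⊕ opad = 28 33 3a 2f 36 2e 31.
Inner input = (K'⊕ipad) ∥ m = 42 59 50 45 5c 44 5b ∥ bc.
Inner hash: sum = 66+89+80+69+92+68+91+188 = 743; mod 256 = 231 → e7.
Outer input = (K'⊕opad) ∥ inner = 28 33 3a 2f 36 2e 31 ∥ e7.
Outer hash (tag): sum = 40+51+58+47+54+46+49+231 = 576; mod 256 = 64 → 40.

40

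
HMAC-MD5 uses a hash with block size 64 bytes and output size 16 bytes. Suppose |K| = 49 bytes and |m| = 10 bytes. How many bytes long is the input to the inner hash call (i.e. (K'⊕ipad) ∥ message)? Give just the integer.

74

Key is 49 ≤ 64 bytes, zero-padded: |K'| = 64.
Inner input = (K'⊕ipad) ∥ m → 64 + 10 = 74 bytes.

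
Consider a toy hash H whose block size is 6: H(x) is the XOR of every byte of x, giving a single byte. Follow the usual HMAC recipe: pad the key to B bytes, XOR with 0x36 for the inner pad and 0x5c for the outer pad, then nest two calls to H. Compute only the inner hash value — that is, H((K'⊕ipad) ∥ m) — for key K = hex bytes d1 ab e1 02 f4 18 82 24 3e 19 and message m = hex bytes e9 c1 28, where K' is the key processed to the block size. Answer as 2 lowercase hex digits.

Key hex bytes d1 ab e1 02 f4 18 82 24 3e 19 is 10 bytes > B = 6, so hash it first: H(key) = f4, then zero-pad to 6 bytes: K' = f4 00 00 00 00 00.
K' ⊕ ipad = c2 36 36 36 36 36.
Inner input = c2 36 36 36 36 36 ∥ e9 c1 28.
Inner hash: XOR c2⊕36⊕36⊕36⊕36⊕36⊕e9⊕c1⊕28 = f4.

f4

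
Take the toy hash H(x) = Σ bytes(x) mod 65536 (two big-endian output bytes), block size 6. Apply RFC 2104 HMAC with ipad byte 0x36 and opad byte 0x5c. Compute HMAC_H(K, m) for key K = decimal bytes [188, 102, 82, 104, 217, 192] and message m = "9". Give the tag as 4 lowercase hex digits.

Key decimal bytes [188, 102, 82, 104, 217, 192] = bc 66 52 68 d9 c0 is exactly B = 6 bytes: K' = bc 66 52 68 d9 c0.
K' ⊕ ipad = 8a 50 64 5e ef f6.  K' ⊕ opad = e0 3a 0e 34 85 9c.
Inner input = (K'⊕ipad) ∥ m = 8a 50 64 5e ef f6 ∥ 39.
Inner hash: sum = 138+80+100+94+239+246+57 = 954 → 03 ba.
Outer input = (K'⊕opad) ∥ inner = e0 3a 0e 34 85 9c ∥ 03 ba.
Outer hash (tag): sum = 224+58+14+52+133+156+3+186 = 826 → 03 3a.

033a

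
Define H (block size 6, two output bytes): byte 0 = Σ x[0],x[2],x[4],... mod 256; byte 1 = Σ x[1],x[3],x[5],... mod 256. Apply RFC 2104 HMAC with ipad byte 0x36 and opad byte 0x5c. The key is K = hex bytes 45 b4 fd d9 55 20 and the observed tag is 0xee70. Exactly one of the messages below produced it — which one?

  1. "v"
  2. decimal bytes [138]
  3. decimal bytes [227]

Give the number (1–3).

Key hex bytes 45 b4 fd d9 55 20 is exactly B = 6 bytes: K' = 45 b4 fd d9 55 20.
K' ⊕ ipad = 73 82 cb ef 63 16; K' ⊕ opad = 19 e8 a1 85 09 7c.
m1: inner = H(73 82 cb ef 63 16 76) = 17 87; tag = H(19 e8 a1 85 09 7c 17 87) = da70
m2: inner = H(73 82 cb ef 63 16 8a) = 2b 87; tag = H(19 e8 a1 85 09 7c 2b 87) = ee70 ← matches
m3: inner = H(73 82 cb ef 63 16 e3) = 84 87; tag = H(19 e8 a1 85 09 7c 84 87) = 4770

2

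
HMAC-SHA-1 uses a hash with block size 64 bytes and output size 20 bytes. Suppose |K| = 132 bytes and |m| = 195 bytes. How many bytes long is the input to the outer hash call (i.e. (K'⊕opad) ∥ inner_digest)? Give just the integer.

Key is 132 > 64 bytes, so it is hashed to 20 bytes then zero-padded to 64: |K'| = 64.
Outer input = (K'⊕opad) ∥ H(inner) → 64 + 20 = 84 bytes.

84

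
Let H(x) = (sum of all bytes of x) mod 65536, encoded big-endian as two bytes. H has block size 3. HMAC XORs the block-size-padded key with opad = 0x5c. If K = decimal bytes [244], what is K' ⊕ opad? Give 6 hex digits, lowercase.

a85c5c

Key decimal bytes [244] = f4 is 1 byte ≤ B = 3; zero-pad to 3 bytes: K' = f4 00 00.
XOR each byte with 0x5c: f4⊕5c=a8, 00⊕5c=5c, 00⊕5c=5c.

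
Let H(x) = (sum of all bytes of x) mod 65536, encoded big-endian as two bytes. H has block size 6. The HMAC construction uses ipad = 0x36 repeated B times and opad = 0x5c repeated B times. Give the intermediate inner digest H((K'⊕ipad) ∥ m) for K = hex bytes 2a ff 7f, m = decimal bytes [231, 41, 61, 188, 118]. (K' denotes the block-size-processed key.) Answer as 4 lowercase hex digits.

044f

Key hex bytes 2a ff 7f is 3 bytes ≤ B = 6; zero-pad to 6 bytes: K' = 2a ff 7f 00 00 00.
K' ⊕ ipad = 1c c9 49 36 36 36.
Inner input = 1c c9 49 36 36 36 ∥ e7 29 3d bc 76.
Inner hash: sum = 28+201+73+54+54+54+231+41+61+188+118 = 1103 → 04 4f.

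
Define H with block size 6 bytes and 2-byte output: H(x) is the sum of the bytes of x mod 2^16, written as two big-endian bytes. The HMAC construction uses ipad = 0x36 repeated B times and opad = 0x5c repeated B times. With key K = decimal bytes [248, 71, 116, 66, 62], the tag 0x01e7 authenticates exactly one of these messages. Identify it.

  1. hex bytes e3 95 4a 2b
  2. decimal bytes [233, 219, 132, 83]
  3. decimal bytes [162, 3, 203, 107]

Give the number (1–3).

1

Key decimal bytes [248, 71, 116, 66, 62] = f8 47 74 42 3e is 5 bytes ≤ B = 6; zero-pad to 6 bytes: K' = f8 47 74 42 3e 00.
K' ⊕ ipad = ce 71 42 74 08 36; K' ⊕ opad = a4 1b 28 1e 62 5c.
m1: inner = H(ce 71 42 74 08 36 e3 95 4a 2b) = 04 20; tag = H(a4 1b 28 1e 62 5c 04 20) = 01e7 ← matches
m2: inner = H(ce 71 42 74 08 36 e9 db 84 53) = 04 ce; tag = H(a4 1b 28 1e 62 5c 04 ce) = 0295
m3: inner = H(ce 71 42 74 08 36 a2 03 cb 6b) = 04 0e; tag = H(a4 1b 28 1e 62 5c 04 0e) = 01d5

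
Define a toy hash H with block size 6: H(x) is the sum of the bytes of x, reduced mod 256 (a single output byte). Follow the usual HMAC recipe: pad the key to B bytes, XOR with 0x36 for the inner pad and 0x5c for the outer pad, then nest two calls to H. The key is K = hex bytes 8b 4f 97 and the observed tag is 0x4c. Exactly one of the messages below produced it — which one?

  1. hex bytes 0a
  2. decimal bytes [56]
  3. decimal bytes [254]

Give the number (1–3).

Key hex bytes 8b 4f 97 is 3 bytes ≤ B = 6; zero-pad to 6 bytes: K' = 8b 4f 97 00 00 00.
K' ⊕ ipad = bd 79 a1 36 36 36; K' ⊕ opad = d7 13 cb 5c 5c 5c.
m1: inner = H(bd 79 a1 36 36 36 0a) = 83; tag = H(d7 13 cb 5c 5c 5c 83) = 4c ← matches
m2: inner = H(bd 79 a1 36 36 36 38) = b1; tag = H(d7 13 cb 5c 5c 5c b1) = 7a
m3: inner = H(bd 79 a1 36 36 36 fe) = 77; tag = H(d7 13 cb 5c 5c 5c 77) = 40

1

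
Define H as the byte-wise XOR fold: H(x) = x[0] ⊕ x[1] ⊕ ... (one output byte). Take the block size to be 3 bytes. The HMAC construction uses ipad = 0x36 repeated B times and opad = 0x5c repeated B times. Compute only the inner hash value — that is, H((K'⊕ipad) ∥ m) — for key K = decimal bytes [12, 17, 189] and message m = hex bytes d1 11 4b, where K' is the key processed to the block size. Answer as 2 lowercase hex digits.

Key decimal bytes [12, 17, 189] = 0c 11 bd is exactly B = 3 bytes: K' = 0c 11 bd.
K' ⊕ ipad = 3a 27 8b.
Inner input = 3a 27 8b ∥ d1 11 4b.
Inner hash: XOR 3a⊕27⊕8b⊕d1⊕11⊕4b = 1d.

1d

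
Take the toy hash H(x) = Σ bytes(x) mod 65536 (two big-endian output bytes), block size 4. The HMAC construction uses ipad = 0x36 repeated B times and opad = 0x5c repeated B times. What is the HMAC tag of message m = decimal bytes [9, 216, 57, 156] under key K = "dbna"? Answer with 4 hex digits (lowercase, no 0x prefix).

Key "dbna" = 64 62 6e 61 is exactly B = 4 bytes: K' = 64 62 6e 61.
K' ⊕ ipad = 52 54 58 57.  K' ⊕ opad = 38 3e 32 3d.
Inner input = (K'⊕ipad) ∥ m = 52 54 58 57 ∥ 09 d8 39 9c.
Inner hash: sum = 82+84+88+87+9+216+57+156 = 779 → 03 0b.
Outer input = (K'⊕opad) ∥ inner = 38 3e 32 3d ∥ 03 0b.
Outer hash (tag): sum = 56+62+50+61+3+11 = 243 → 00 f3.

00f3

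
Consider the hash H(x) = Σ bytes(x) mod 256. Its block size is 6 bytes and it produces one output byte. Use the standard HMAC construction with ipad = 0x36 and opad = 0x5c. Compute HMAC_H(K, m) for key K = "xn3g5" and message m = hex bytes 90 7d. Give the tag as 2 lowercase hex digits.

07

Key "xn3g5" = 78 6e 33 67 35 is 5 bytes ≤ B = 6; zero-pad to 6 bytes: K' = 78 6e 33 67 35 00.
K' ⊕ ipad = 4e 58 05 51 03 36.  K' ⊕ opad = 24 32 6f 3b 69 5c.
Inner input = (K'⊕ipad) ∥ m = 4e 58 05 51 03 36 ∥ 90 7d.
Inner hash: sum = 78+88+5+81+3+54+144+125 = 578; mod 256 = 66 → 42.
Outer input = (K'⊕opad) ∥ inner = 24 32 6f 3b 69 5c ∥ 42.
Outer hash (tag): sum = 36+50+111+59+105+92+66 = 519; mod 256 = 7 → 07.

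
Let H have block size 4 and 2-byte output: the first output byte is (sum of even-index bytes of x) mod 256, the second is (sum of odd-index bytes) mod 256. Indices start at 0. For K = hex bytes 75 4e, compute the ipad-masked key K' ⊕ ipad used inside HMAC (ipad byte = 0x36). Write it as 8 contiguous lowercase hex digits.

Key hex bytes 75 4e is 2 bytes ≤ B = 4; zero-pad to 4 bytes: K' = 75 4e 00 00.
XOR each byte with 0x36: 75⊕36=43, 4e⊕36=78, 00⊕36=36, 00⊕36=36.

43783636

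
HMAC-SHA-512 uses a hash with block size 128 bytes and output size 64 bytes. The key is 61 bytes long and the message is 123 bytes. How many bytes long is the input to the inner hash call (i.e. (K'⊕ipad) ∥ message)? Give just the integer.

Key is 61 ≤ 128 bytes, zero-padded: |K'| = 128.
Inner input = (K'⊕ipad) ∥ m → 128 + 123 = 251 bytes.

251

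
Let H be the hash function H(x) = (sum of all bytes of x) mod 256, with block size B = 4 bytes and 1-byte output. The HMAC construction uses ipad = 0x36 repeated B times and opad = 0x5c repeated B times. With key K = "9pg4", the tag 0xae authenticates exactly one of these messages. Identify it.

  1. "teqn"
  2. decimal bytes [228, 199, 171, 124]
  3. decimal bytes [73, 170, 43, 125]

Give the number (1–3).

Key "9pg4" = 39 70 67 34 is exactly B = 4 bytes: K' = 39 70 67 34.
K' ⊕ ipad = 0f 46 51 02; K' ⊕ opad = 65 2c 3b 68.
m1: inner = H(0f 46 51 02 74 65 71 6e) = 60; tag = H(65 2c 3b 68 60) = 94
m2: inner = H(0f 46 51 02 e4 c7 ab 7c) = 7a; tag = H(65 2c 3b 68 7a) = ae ← matches
m3: inner = H(0f 46 51 02 49 aa 2b 7d) = 43; tag = H(65 2c 3b 68 43) = 77

2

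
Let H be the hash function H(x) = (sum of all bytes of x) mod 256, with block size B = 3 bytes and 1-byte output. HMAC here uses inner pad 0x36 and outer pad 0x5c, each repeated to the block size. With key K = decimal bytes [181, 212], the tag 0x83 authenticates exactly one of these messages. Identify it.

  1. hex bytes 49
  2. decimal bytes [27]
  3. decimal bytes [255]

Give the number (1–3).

2

Key decimal bytes [181, 212] = b5 d4 is 2 bytes ≤ B = 3; zero-pad to 3 bytes: K' = b5 d4 00.
K' ⊕ ipad = 83 e2 36; K' ⊕ opad = e9 88 5c.
m1: inner = H(83 e2 36 49) = e4; tag = H(e9 88 5c e4) = b1
m2: inner = H(83 e2 36 1b) = b6; tag = H(e9 88 5c b6) = 83 ← matches
m3: inner = H(83 e2 36 ff) = 9a; tag = H(e9 88 5c 9a) = 67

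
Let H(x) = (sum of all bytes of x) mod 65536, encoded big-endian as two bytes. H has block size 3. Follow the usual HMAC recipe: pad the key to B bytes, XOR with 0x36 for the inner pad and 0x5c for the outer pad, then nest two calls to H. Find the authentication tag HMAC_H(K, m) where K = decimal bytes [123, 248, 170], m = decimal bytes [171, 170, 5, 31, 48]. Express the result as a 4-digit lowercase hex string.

0224

Key decimal bytes [123, 248, 170] = 7b f8 aa is exactly B = 3 bytes: K' = 7b f8 aa.
K' ⊕ ipad = 4d ce 9c.  K' ⊕ opad = 27 a4 f6.
Inner input = (K'⊕ipad) ∥ m = 4d ce 9c ∥ ab aa 05 1f 30.
Inner hash: sum = 77+206+156+171+170+5+31+48 = 864 → 03 60.
Outer input = (K'⊕opad) ∥ inner = 27 a4 f6 ∥ 03 60.
Outer hash (tag): sum = 39+164+246+3+96 = 548 → 02 24.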